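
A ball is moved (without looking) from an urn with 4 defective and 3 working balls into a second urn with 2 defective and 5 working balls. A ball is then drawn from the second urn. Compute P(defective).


P(transfer defective) = 4/7; P(transfer working) = 3/7
If defective transferred: Urn II has 3 defective of 8, so P(defective|defective moved) = 3/8
If working transferred: Urn II has 2 defective of 8, so P(defective|working moved) = 1/4
By total probability: P(defective) = 4/7*3/8 + 3/7*1/4 = 9/28

9/28


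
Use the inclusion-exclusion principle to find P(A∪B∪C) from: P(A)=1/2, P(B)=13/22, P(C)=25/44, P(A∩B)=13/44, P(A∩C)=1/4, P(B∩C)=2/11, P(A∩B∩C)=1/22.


P(A∪B∪C) = P(A)+P(B)+P(C) - P(AB)-P(AC)-P(BC) + P(ABC)
= 1/2+13/22+25/44 - 13/44-1/4-2/11 + 1/22
= 43/44

43/44


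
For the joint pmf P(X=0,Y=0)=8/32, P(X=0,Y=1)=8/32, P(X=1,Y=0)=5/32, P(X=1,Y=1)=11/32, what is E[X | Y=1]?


P(Y=1) = 19/32
E[X|Y=1] = (0*8 + 1*11)/19 = 11/19

11/19


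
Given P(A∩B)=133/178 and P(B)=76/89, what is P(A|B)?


P(A|B) = P(A∩B)/P(B) = (133/178)/(152/178) = 133/152 = 7/8

7/8


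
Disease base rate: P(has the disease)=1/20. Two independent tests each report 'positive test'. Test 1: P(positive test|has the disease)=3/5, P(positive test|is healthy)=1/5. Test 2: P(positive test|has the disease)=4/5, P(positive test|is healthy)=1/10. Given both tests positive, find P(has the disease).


After test 1: P(+) = 3/5*1/20 + 1/5*19/20 = 11/50
P(B|+) = (3/100)/(11/50) = 3/22
After test 2 (use post1 as new prior): P(+) = 4/5*3/22 + 1/10*19/22 = 43/220
P(B|+,+) = (6/55)/(43/220) = 24/43

24/43


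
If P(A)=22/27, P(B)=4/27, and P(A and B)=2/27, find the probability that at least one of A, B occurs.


P(A∪B) = P(A) + P(B) - P(A∩B)
= 22/27 + 4/27 - 2/27 = 8/9

8/9


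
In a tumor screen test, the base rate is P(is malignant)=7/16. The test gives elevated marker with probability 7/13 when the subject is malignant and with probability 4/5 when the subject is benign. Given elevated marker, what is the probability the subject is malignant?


P(A) = P(A|B)P(B) + P(A|B')P(B') = 7/13*7/16 + 4/5*9/16 = 713/1040
P(B|A) = P(A|B)P(B)/P(A) = (49/208)/(713/1040) = 245/713

245/713


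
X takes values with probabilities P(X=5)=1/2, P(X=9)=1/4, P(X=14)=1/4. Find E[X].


E[X] = sum(x * P(x))
= 5*1/2 + 9*1/4 + 14*1/4
= 33/4

33/4


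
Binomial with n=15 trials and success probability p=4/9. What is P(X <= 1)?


P(X<=1) = P(X=0) + P(X=1)
= 30517578125/205891132094649 + 122070312500/68630377364883
= 396728515625/205891132094649

396728515625/205891132094649


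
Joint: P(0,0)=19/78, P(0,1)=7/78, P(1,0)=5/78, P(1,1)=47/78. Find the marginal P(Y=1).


P(Y=1) = P(0,1)+P(1,1) = 7/78 + 47/78 = 54/78 = 9/13

9/13


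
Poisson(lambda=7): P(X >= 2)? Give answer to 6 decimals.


P(X>=2) = 1 - P(X<=1) = 1 - (e^(-7)*7^0/0! + e^(-7)*7^1/1!)
≈ 1 - (0.0009118820 + 0.0063831738)
= 1 - 0.0072950558 = 0.9927049442
≈ 0.992705

0.992705


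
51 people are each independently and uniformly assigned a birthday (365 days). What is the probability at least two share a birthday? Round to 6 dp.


P(all different) = prod((365-i)/365 for i=0..50) = 0.025568
P(at least one match) = 1 - 0.025568 = 0.974432

0.974432


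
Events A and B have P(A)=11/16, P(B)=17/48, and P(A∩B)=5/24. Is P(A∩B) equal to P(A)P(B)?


P(A)*P(B) = 11/16*17/48 = 187/768
P(A∩B) = 5/24 != 187/768, so not independent

No, A and B are not independent


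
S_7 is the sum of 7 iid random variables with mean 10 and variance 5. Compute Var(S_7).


By independence, Var(S_n) = n*Var(X_1) = 7*5 = 35

35


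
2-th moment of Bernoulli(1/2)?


For Bernoulli: X in {0,1}
E[X^2] = 0^2*(1-1/2) + 1^2*1/2 = 1/2

1/2


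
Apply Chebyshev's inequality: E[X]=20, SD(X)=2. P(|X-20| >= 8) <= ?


k = 8/2 = 4
Chebyshev: P(|X-mu| >= k*sigma) <= 1/k^2 = 1/4^2 = 1/16

1/16


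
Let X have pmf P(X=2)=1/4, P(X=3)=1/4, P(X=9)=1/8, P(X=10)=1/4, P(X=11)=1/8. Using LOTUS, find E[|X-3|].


E[|X-3|] = sum(g(x)*P(x))
= 1*1/4 + 0*1/4 + 6*1/8 + 7*1/4 + 8*1/8
= 15/4

15/4


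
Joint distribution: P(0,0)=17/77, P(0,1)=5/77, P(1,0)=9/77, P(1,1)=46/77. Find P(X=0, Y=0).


Read from table: P(X=0, Y=0) = 17/77

17/77


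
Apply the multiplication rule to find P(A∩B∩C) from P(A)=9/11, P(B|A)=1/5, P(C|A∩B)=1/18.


P(A∩B∩C) = P(A) * P(B|A) * P(C|A∩B)
= 9/11 * 1/5 * 1/18
= 9/55 * 1/18 = 1/110

1/110


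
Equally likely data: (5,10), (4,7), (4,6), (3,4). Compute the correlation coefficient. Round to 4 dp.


Cov(X,Y) = 1.5000, Var(X) = 0.5000, Var(Y) = 4.6875
rho = Cov/(sqrt(VarX)*sqrt(VarY)) = 0.9798

0.9798


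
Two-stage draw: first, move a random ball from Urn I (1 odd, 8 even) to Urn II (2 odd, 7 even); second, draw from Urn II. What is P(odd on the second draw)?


P(transfer odd) = 1/9; P(transfer even) = 8/9
If odd transferred: Urn II has 3 odd of 10, so P(odd|odd moved) = 3/10
If even transferred: Urn II has 2 odd of 10, so P(odd|even moved) = 1/5
By total probability: P(odd) = 1/9*3/10 + 8/9*1/5 = 19/90

19/90


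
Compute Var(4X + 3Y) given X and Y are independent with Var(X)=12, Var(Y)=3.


Independence => Cov(X,Y)=0
Var(4X + 3Y) = 4^2*Var(X) + 3^2*Var(Y)
= 16*12 + 9*3 = 219

219


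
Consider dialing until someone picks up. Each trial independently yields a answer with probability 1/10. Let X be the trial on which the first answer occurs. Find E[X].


For geometric (trials until first success), E[X] = 1/p = 1/(1/10) = 10

10


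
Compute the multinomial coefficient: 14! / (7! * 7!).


14! = 87178291200
Denominator: 7!=5040 * 7!=5040
Coefficient = 87178291200 / 25401600 = 3432

3432


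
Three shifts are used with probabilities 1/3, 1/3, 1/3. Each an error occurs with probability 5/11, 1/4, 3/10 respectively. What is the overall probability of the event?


P(A) = P(A|B1)P(B1) + P(A|B2)P(B2) + P(A|B3)P(B3)
= 5/11*1/3 + 1/4*1/3 + 3/10*1/3
= 5/33 + 1/12 + 1/10 = 221/660

221/660


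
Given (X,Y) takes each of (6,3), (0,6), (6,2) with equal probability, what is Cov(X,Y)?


E[X]=4, E[Y]=11/3, E[XY]=10
Cov(X,Y) = E[XY] - E[X]E[Y] = 10 - 4*11/3 = -14/3

-14/3


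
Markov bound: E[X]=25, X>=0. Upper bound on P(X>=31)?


Markov: P(X >= a) <= E[X]/a
P(X >= 31) <= 25/31

25/31


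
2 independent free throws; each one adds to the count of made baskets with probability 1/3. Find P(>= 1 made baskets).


P(at least one) = 1 - P(none)
P(none) = (1 - 1/3)^2 = (2/3)^2 = 4/9
P(at least one) = 1 - 4/9 = 5/9

5/9


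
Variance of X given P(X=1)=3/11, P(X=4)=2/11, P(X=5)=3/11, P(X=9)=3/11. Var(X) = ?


E[X] = 53/11, E[X^2] = 353/11
Var(X) = E[X^2] - (E[X])^2 = 353/11 - (53/11)^2 = 1074/121

1074/121


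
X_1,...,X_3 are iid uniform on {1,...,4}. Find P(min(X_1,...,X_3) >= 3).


P(min >= 3) = P(all X_i >= 3) = (P(X_1 >= 3))^3
= (2/4)^3 = (1/2)^3 = 1/8

1/8


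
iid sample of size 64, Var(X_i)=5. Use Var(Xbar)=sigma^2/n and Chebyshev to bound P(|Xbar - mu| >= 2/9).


Var(Xbar) = Var(X)/n = 5/64
Chebyshev: P(|Xbar-mu| >= 2/9) <= Var(Xbar)/(2/9)^2 = (5/64)/(4/81) = 405/256
Bound exceeds 1, so trivial bound: 1

1


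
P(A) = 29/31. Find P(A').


P(A') = 1 - P(A) = 1 - 29/31 = 2/31

2/31


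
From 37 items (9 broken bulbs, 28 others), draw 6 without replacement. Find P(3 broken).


P(X=3) = C(9,3)*C(28,3) / C(37,6)
= 84*3276 / 2324784
= 275184/2324784 = 819/6919

819/6919


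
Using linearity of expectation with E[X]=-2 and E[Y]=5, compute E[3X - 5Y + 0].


E[3X - 5Y + 0] = 3*E[X] - 5*E[Y] + 0
= (3)*(-2) + (-5)*(5) + (0)
= -6 - 25 + 0 = -31

-31


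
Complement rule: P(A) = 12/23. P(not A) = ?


P(A') = 1 - P(A) = 1 - 12/23 = 11/23

11/23


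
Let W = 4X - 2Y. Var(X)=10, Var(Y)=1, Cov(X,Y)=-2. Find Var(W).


Var(4X - 2Y) = 4^2*Var(X) + (-2)^2*Var(Y) + 2*4*(-2)*Cov(X,Y)
= 16*10 + 4*1 - 16*(-2)
= 160 + 4 + 32 = 196

196


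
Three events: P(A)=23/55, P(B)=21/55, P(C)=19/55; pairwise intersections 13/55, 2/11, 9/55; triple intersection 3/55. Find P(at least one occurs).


P(A∪B∪C) = P(A)+P(B)+P(C) - P(AB)-P(AC)-P(BC) + P(ABC)
= 23/55+21/55+19/55 - 13/55-2/11-9/55 + 3/55
= 34/55

34/55


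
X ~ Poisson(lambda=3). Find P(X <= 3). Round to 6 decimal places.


P(X<=3) = e^(-3)*3^0/0! + e^(-3)*3^1/1! + e^(-3)*3^2/2! + e^(-3)*3^3/3!
≈ 0.0497870684 + 0.1493612051 + 0.2240418077 + 0.2240418077
= 0.6472318889
≈ 0.647232

0.647232


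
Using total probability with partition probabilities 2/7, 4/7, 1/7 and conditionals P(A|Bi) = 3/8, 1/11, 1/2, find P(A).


P(A) = P(A|B1)P(B1) + P(A|B2)P(B2) + P(A|B3)P(B3)
= 3/8*2/7 + 1/11*4/7 + 1/2*1/7
= 3/28 + 4/77 + 1/14 = 71/308

71/308


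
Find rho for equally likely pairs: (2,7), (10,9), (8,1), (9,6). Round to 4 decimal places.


Cov(X,Y) = -0.1875, Var(X) = 9.6875, Var(Y) = 8.6875
rho = Cov/(sqrt(VarX)*sqrt(VarY)) = -0.0204

-0.0204


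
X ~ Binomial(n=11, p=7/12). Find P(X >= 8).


P(X>=8) = P(X=8) + P(X=9) + P(X=10) + P(X=11)
= 39633006875/247669456896 + 55486209625/743008370688 + 15536138695/743008370688 + 1977326743/743008370688
= 7995778987/30958682112

7995778987/30958682112


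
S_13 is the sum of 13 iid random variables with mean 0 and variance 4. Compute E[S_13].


E[S_n] = n*E[X_1] = 13*0 = 0

0


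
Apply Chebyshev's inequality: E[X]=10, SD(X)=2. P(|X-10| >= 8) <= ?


k = 8/2 = 4
Chebyshev: P(|X-mu| >= k*sigma) <= 1/k^2 = 1/4^2 = 1/16

1/16


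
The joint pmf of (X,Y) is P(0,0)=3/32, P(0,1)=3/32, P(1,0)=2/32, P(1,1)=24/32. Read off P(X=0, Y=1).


Read from table: P(X=0, Y=1) = 3/32

3/32


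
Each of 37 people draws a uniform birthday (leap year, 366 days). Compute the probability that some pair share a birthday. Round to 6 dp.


P(all different) = prod((366-i)/366 for i=0..36) = 0.152077
P(at least one match) = 1 - 0.152077 = 0.847923

0.847923


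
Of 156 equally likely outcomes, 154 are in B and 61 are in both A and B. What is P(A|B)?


P(A|B) = P(A∩B)/P(B) = (61/156)/(154/156) = 61/154

61/154


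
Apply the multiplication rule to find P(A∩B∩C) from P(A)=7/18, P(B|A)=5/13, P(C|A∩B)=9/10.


P(A∩B∩C) = P(A) * P(B|A) * P(C|A∩B)
= 7/18 * 5/13 * 9/10
= 35/234 * 9/10 = 7/52

7/52


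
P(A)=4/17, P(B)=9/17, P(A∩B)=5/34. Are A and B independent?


P(A)*P(B) = 4/17*9/17 = 36/289
P(A∩B) = 5/34 != 36/289, so not independent

No, A and B are not independent


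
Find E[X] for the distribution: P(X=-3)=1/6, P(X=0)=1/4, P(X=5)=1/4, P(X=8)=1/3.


E[X] = sum(x * P(x))
= -3*1/6 + 0*1/4 + 5*1/4 + 8*1/3
= 41/12

41/12


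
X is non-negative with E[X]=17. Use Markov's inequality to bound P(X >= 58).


Markov: P(X >= a) <= E[X]/a
P(X >= 58) <= 17/58

17/58


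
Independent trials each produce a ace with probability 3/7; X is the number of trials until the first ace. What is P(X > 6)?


P(X > 6) = P(first 6 trials all fail) = (1-p)^6 = (4/7)^6 = 4096/117649

4096/117649


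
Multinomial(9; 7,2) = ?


9! = 362880
Denominator: 7!=5040 * 2!=2
Coefficient = 362880 / 10080 = 36

36


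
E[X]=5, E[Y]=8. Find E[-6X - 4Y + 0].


E[-6X - 4Y + 0] = -6*E[X] - 4*E[Y] + 0
= (-6)*(5) + (-4)*(8) + (0)
= -30 - 32 + 0 = -62

-62


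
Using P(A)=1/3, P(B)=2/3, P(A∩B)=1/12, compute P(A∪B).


P(A∪B) = P(A) + P(B) - P(A∩B)
= 1/3 + 2/3 - 1/12 = 11/12

11/12


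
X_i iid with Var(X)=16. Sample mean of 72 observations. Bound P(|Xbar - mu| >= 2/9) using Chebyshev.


Var(Xbar) = Var(X)/n = 16/72
Chebyshev: P(|Xbar-mu| >= 2/9) <= Var(Xbar)/(2/9)^2 = (2/9)/(4/81) = 9/2
Bound exceeds 1, so trivial bound: 1

1


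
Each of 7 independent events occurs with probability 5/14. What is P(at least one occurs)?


P(at least one) = 1 - P(none)
P(none) = (1 - 5/14)^7 = (9/14)^7 = 4782969/105413504
P(at least one) = 1 - 4782969/105413504 = 100630535/105413504

100630535/105413504


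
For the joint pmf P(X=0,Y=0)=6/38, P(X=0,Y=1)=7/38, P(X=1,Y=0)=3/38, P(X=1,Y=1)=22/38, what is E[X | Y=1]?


P(Y=1) = 29/38
E[X|Y=1] = (0*7 + 1*22)/29 = 22/29

22/29


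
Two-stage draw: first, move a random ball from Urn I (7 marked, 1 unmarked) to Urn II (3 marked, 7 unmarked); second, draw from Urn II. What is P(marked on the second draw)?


P(transfer marked) = 7/8; P(transfer unmarked) = 1/8
If marked transferred: Urn II has 4 marked of 11, so P(marked|marked moved) = 4/11
If unmarked transferred: Urn II has 3 marked of 11, so P(marked|unmarked moved) = 3/11
By total probability: P(marked) = 7/8*4/11 + 1/8*3/11 = 31/88

31/88


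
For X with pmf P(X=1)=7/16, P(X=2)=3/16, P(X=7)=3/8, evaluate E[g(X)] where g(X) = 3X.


E[3X] = sum(g(x)*P(x))
= 3*7/16 + 6*3/16 + 21*3/8
= 165/16

165/16


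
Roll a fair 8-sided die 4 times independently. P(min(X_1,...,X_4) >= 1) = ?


P(min >= 1) = P(all X_i >= 1) = (P(X_1 >= 1))^4
= (8/8)^4 = 1^4 = 1

1


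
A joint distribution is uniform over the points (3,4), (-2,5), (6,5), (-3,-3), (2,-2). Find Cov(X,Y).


E[X]=6/5, E[Y]=9/5, E[XY]=37/5
Cov(X,Y) = E[XY] - E[X]E[Y] = 37/5 - 6/5*9/5 = 131/25

131/25


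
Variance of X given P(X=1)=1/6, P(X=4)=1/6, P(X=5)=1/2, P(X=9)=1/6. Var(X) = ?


E[X] = 29/6, E[X^2] = 173/6
Var(X) = E[X^2] - (E[X])^2 = 173/6 - (29/6)^2 = 197/36

197/36


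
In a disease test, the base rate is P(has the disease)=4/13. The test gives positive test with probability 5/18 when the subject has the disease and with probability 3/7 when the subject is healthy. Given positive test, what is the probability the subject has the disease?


P(A) = P(A|B)P(B) + P(A|B')P(B') = 5/18*4/13 + 3/7*9/13 = 313/819
P(B|A) = P(A|B)P(B)/P(A) = (10/117)/(313/819) = 70/313

70/313


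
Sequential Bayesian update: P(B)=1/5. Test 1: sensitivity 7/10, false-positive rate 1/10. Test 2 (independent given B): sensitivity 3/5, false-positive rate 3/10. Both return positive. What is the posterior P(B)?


After test 1: P(+) = 7/10*1/5 + 1/10*4/5 = 11/50
P(B|+) = (7/50)/(11/50) = 7/11
After test 2 (use post1 as new prior): P(+) = 3/5*7/11 + 3/10*4/11 = 27/55
P(B|+,+) = (21/55)/(27/55) = 7/9

7/9


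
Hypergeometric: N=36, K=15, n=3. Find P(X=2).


P(X=2) = C(15,2)*C(21,1) / C(36,3)
= 105*21 / 7140
= 2205/7140 = 21/68

21/68


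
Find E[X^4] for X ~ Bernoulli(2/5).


For Bernoulli: X in {0,1}
E[X^4] = 0^4*(1-2/5) + 1^4*2/5 = 2/5

2/5


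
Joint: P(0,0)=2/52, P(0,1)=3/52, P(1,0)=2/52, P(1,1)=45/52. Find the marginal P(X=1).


P(X=1) = P(1,0)+P(1,1) = 2/52 + 45/52 = 47/52

47/52


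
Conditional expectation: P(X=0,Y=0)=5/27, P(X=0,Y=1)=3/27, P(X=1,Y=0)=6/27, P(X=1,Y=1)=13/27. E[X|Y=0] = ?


P(Y=0) = 11/27
E[X|Y=0] = (0*5 + 1*6)/11 = 6/11

6/11


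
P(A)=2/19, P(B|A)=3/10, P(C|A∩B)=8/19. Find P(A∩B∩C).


P(A∩B∩C) = P(A) * P(B|A) * P(C|A∩B)
= 2/19 * 3/10 * 8/19
= 3/95 * 8/19 = 24/1805

24/1805


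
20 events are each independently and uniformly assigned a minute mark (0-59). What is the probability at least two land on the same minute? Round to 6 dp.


P(all different) = prod((60-i)/60 for i=0..19) = 0.027894
P(at least one match) = 1 - 0.027894 = 0.972106

0.972106


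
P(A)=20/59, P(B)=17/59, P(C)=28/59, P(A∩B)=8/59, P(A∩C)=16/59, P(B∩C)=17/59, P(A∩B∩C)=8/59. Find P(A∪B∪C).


P(A∪B∪C) = P(A)+P(B)+P(C) - P(AB)-P(AC)-P(BC) + P(ABC)
= 20/59+17/59+28/59 - 8/59-16/59-17/59 + 8/59
= 32/59

32/59


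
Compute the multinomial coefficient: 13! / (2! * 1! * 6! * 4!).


13! = 6227020800
Denominator: 2!=2 * 1!=1 * 6!=720 * 4!=24
Coefficient = 6227020800 / 34560 = 180180

180180


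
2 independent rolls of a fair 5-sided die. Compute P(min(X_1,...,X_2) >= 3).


P(min >= 3) = P(all X_i >= 3) = (P(X_1 >= 3))^2
= (3/5)^2 = 9/25

9/25


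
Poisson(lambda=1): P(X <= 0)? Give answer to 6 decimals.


P(X<=0) = e^(-1)*1^0/0!
≈ 0.3678794412
≈ 0.367879

0.367879


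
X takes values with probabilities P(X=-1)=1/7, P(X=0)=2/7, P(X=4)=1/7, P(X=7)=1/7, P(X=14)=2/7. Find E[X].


E[X] = sum(x * P(x))
= -1*1/7 + 0*2/7 + 4*1/7 + 7*1/7 + 14*2/7
= 38/7

38/7


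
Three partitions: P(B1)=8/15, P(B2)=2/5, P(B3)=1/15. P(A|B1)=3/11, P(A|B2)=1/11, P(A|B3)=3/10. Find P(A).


P(A) = P(A|B1)P(B1) + P(A|B2)P(B2) + P(A|B3)P(B3)
= 3/11*8/15 + 1/11*2/5 + 3/10*1/15
= 8/55 + 2/55 + 1/50 = 111/550

111/550


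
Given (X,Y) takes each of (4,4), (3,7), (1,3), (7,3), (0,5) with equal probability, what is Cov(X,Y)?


E[X]=3, E[Y]=22/5, E[XY]=61/5
Cov(X,Y) = E[XY] - E[X]E[Y] = 61/5 - 3*22/5 = -1

-1


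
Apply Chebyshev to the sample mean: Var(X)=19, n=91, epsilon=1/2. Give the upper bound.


Var(Xbar) = Var(X)/n = 19/91
Chebyshev: P(|Xbar-mu| >= 1/2) <= Var(Xbar)/(1/2)^2 = (19/91)/(1/4) = 76/91

76/91


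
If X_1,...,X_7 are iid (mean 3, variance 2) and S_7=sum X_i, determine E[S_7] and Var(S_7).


E[S_n] = n*mu = 7*3 = 21
Var(S_n) = n*sigma^2 = 7*2 = 14

E[S_7]=21, Var(S_7)=14


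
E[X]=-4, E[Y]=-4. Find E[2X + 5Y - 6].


E[2X + 5Y - 6] = 2*E[X] + 5*E[Y] - 6
= (2)*(-4) + (5)*(-4) + (-6)
= -8 - 20 - 6 = -34

-34


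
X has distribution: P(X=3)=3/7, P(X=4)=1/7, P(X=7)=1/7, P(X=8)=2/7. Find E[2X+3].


E[2X+3] = sum(g(x)*P(x))
= 9*3/7 + 11*1/7 + 17*1/7 + 19*2/7
= 93/7

93/7


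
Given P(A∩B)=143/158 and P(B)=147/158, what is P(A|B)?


P(A|B) = P(A∩B)/P(B) = (143/158)/(147/158) = 143/147

143/147


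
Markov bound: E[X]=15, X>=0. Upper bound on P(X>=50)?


Markov: P(X >= a) <= E[X]/a
P(X >= 50) <= 15/50 = 3/10

3/10


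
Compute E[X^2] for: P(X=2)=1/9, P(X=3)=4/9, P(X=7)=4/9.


E[X^2] = sum(x^2 * P(x))
= 4*1/9 + 9*4/9 + 49*4/9
= 236/9

236/9


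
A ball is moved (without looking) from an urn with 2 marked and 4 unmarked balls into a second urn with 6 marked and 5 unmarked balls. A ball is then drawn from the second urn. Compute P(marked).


P(transfer marked) = 2/6 = 1/3; P(transfer unmarked) = 2/3
If marked transferred: Urn II has 7 marked of 12, so P(marked|marked moved) = 7/12
If unmarked transferred: Urn II has 6 marked of 12, so P(marked|unmarked moved) = 1/2
By total probability: P(marked) = 1/3*7/12 + 2/3*1/2 = 19/36

19/36


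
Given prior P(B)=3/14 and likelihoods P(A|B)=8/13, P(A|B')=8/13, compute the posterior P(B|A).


P(A) = P(A|B)P(B) + P(A|B')P(B') = 8/13*3/14 + 8/13*11/14 = 8/13
P(B|A) = P(A|B)P(B)/P(A) = (12/91)/(8/13) = 3/14

3/14


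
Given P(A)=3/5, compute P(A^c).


P(A') = 1 - P(A) = 1 - 3/5 = 2/5

2/5


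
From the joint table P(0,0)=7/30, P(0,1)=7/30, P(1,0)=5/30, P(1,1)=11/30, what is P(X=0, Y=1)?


Read from table: P(X=0, Y=1) = 7/30

7/30


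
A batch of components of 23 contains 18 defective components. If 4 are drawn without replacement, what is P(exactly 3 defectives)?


P(X=3) = C(18,3)*C(5,1) / C(23,4)
= 816*5 / 8855
= 4080/8855 = 816/1771

816/1771


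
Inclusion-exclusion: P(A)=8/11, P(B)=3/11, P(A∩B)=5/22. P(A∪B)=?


P(A∪B) = P(A) + P(B) - P(A∩B)
= 8/11 + 3/11 - 5/22 = 17/22

17/22


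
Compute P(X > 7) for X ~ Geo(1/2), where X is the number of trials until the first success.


P(X > 7) = P(first 7 trials all fail) = (1-p)^7 = (1/2)^7 = 1/128

1/128


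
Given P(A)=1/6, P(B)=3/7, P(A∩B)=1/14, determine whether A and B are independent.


P(A)*P(B) = 1/6*3/7 = 1/14
P(A∩B) = 1/14, which equals P(A)P(B), so independent

Yes, A and B are independent


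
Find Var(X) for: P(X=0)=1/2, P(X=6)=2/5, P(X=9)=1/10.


E[X] = 33/10, E[X^2] = 45/2
Var(X) = E[X^2] - (E[X])^2 = 45/2 - (33/10)^2 = 1161/100

1161/100


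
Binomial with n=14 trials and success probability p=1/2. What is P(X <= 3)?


P(X<=3) = P(X=0) + P(X=1) + P(X=2) + P(X=3)
= 1/16384 + 7/8192 + 91/16384 + 91/4096
= 235/8192

235/8192


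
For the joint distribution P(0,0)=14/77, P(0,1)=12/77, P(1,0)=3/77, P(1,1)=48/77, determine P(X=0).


P(X=0) = P(0,0)+P(0,1) = 14/77 + 12/77 = 26/77

26/77


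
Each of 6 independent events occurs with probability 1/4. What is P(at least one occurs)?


P(at least one) = 1 - P(none)
P(none) = (1 - 1/4)^6 = (3/4)^6 = 729/4096
P(at least one) = 1 - 729/4096 = 3367/4096

3367/4096


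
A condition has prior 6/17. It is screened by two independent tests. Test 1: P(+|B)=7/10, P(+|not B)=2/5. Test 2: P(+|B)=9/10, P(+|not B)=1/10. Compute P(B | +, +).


After test 1: P(+) = 7/10*6/17 + 2/5*11/17 = 43/85
P(B|+) = (21/85)/(43/85) = 21/43
After test 2 (use post1 as new prior): P(+) = 9/10*21/43 + 1/10*22/43 = 211/430
P(B|+,+) = (189/430)/(211/430) = 189/211

189/211


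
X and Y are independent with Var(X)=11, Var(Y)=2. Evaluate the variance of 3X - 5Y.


Independence => Cov(X,Y)=0
Var(3X - 5Y) = 3^2*Var(X) + (-5)^2*Var(Y)
= 9*11 + 25*2 = 149

149


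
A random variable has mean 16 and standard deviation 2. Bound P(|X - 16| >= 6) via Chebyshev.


k = 6/2 = 3
Chebyshev: P(|X-mu| >= k*sigma) <= 1/k^2 = 1/3^2 = 1/9

1/9


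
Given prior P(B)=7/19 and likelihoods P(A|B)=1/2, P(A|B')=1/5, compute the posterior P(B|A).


P(A) = P(A|B)P(B) + P(A|B')P(B') = 1/2*7/19 + 1/5*12/19 = 59/190
P(B|A) = P(A|B)P(B)/P(A) = (7/38)/(59/190) = 35/59

35/59


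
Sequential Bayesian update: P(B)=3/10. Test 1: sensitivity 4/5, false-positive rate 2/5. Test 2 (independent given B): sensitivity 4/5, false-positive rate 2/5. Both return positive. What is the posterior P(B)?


After test 1: P(+) = 4/5*3/10 + 2/5*7/10 = 13/25
P(B|+) = (6/25)/(13/25) = 6/13
After test 2 (use post1 as new prior): P(+) = 4/5*6/13 + 2/5*7/13 = 38/65
P(B|+,+) = (24/65)/(38/65) = 12/19

12/19


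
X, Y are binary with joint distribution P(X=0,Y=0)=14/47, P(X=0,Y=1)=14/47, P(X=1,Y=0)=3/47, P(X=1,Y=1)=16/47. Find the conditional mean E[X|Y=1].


P(Y=1) = 30/47
E[X|Y=1] = (0*14 + 1*16)/30 = 16/30 = 8/15

8/15


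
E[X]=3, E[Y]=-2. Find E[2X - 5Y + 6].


E[2X - 5Y + 6] = 2*E[X] - 5*E[Y] + 6
= (2)*(3) + (-5)*(-2) + (6)
= 6 + 10 + 6 = 22

22


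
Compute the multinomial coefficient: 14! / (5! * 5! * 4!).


14! = 87178291200
Denominator: 5!=120 * 5!=120 * 4!=24
Coefficient = 87178291200 / 345600 = 252252

252252


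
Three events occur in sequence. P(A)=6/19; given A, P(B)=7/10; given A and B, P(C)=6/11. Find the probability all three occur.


P(A∩B∩C) = P(A) * P(B|A) * P(C|A∩B)
= 6/19 * 7/10 * 6/11
= 21/95 * 6/11 = 126/1045

126/1045


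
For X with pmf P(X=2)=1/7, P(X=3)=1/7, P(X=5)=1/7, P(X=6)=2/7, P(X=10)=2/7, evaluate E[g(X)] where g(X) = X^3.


E[X^3] = sum(g(x)*P(x))
= 8*1/7 + 27*1/7 + 125*1/7 + 216*2/7 + 1000*2/7
= 2592/7

2592/7


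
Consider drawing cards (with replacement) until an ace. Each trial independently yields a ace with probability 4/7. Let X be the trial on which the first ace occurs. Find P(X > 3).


P(X > 3) = P(first 3 trials all fail) = (1-p)^3 = (3/7)^3 = 27/343

27/343


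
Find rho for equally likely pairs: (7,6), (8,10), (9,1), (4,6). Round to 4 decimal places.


Cov(X,Y) = -1.5000, Var(X) = 3.5000, Var(Y) = 10.1875
rho = Cov/(sqrt(VarX)*sqrt(VarY)) = -0.2512

-0.2512


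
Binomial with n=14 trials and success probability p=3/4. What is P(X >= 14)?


P(X>=14) = P(X=14)
= 4782969/268435456
= 4782969/268435456

4782969/268435456


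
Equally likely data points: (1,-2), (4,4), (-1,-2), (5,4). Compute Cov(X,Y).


E[X]=9/4, E[Y]=1, E[XY]=9
Cov(X,Y) = E[XY] - E[X]E[Y] = 9 - 9/4*1 = 27/4

27/4


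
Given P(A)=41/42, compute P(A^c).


P(A') = 1 - P(A) = 1 - 41/42 = 1/42

1/42


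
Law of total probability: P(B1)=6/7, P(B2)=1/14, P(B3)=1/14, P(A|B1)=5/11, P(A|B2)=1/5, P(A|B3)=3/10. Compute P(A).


P(A) = P(A|B1)P(B1) + P(A|B2)P(B2) + P(A|B3)P(B3)
= 5/11*6/7 + 1/5*1/14 + 3/10*1/14
= 30/77 + 1/70 + 3/140 = 131/308

131/308


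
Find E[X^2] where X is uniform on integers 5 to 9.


E[X^2] = (1/5) * sum(x^2 for x=5..9)
= 255/5 = 51

51


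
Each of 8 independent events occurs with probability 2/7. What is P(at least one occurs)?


P(at least one) = 1 - P(none)
P(none) = (1 - 2/7)^8 = (5/7)^8 = 390625/5764801
P(at least one) = 1 - 390625/5764801 = 5374176/5764801

5374176/5764801


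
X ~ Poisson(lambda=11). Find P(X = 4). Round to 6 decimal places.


P(X=4) = e^(-11) * 11^4 / 4!
≈ 0.00001670170079 * 14641 / 24
≈ 0.010189

0.010189


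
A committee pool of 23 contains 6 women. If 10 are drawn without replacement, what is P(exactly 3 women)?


P(X=3) = C(6,3)*C(17,7) / C(23,10)
= 20*19448 / 1144066
= 388960/1144066 = 1040/3059

1040/3059


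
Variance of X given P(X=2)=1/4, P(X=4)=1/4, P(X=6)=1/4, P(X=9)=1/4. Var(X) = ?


E[X] = 21/4, E[X^2] = 137/4
Var(X) = E[X^2] - (E[X])^2 = 137/4 - (21/4)^2 = 107/16

107/16


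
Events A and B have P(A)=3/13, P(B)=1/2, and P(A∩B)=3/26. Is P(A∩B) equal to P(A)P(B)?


P(A)*P(B) = 3/13*1/2 = 3/26
P(A∩B) = 3/26, which equals P(A)P(B), so independent

Yes, A and B are independent


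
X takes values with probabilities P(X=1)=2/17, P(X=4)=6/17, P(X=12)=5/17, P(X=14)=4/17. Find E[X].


E[X] = sum(x * P(x))
= 1*2/17 + 4*6/17 + 12*5/17 + 14*4/17
= 142/17

142/17


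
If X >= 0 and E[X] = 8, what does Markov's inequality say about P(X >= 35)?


Markov: P(X >= a) <= E[X]/a
P(X >= 35) <= 8/35

8/35


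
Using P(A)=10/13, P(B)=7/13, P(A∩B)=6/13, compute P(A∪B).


P(A∪B) = P(A) + P(B) - P(A∩B)
= 10/13 + 7/13 - 6/13 = 11/13

11/13


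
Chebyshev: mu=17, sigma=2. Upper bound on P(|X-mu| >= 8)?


k = 8/2 = 4
Chebyshev: P(|X-mu| >= k*sigma) <= 1/k^2 = 1/4^2 = 1/16

1/16


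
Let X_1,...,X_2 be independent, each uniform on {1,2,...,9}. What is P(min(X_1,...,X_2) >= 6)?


P(min >= 6) = P(all X_i >= 6) = (P(X_1 >= 6))^2
= (4/9)^2 = 16/81

16/81


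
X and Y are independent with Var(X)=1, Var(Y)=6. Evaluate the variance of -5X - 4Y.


Independence => Cov(X,Y)=0
Var(-5X - 4Y) = (-5)^2*Var(X) + (-4)^2*Var(Y)
= 25*1 + 16*6 = 121

121


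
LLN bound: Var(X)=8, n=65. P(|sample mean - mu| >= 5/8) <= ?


Var(Xbar) = Var(X)/n = 8/65
Chebyshev: P(|Xbar-mu| >= 5/8) <= Var(Xbar)/(5/8)^2 = (8/65)/(25/64) = 512/1625

512/1625


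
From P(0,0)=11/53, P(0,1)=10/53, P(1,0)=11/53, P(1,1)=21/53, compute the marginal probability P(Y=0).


P(Y=0) = P(0,0)+P(1,0) = 11/53 + 11/53 = 22/53

22/53


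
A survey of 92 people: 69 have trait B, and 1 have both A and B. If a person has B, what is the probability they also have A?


P(A|B) = P(A∩B)/P(B) = (1/92)/(69/92) = 1/69

1/69


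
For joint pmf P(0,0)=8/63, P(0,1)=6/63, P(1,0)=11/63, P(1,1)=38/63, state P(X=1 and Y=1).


Read from table: P(X=1, Y=1) = 38/63

38/63


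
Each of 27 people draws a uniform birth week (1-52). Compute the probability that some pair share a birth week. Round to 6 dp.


P(all different) = prod((52-i)/52 for i=0..26) = 0.000242
P(at least one match) = 1 - 0.000242 = 0.999758

0.999758


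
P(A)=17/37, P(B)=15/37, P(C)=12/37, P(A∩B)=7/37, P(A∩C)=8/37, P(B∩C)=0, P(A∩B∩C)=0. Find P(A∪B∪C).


P(A∪B∪C) = P(A)+P(B)+P(C) - P(AB)-P(AC)-P(BC) + P(ABC)
= 17/37+15/37+12/37 - 7/37-8/37-0 + 0
= 29/37

29/37


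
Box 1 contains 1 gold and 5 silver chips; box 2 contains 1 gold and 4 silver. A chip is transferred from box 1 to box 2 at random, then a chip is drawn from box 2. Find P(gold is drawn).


P(transfer gold) = 1/6; P(transfer silver) = 5/6
If gold transferred: Urn II has 2 gold of 6, so P(gold|gold moved) = 1/3
If silver transferred: Urn II has 1 gold of 6, so P(gold|silver moved) = 1/6
By total probability: P(gold) = 1/6*1/3 + 5/6*1/6 = 7/36

7/36


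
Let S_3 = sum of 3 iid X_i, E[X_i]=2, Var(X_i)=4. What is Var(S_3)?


By independence, Var(S_n) = n*Var(X_1) = 3*4 = 12

12


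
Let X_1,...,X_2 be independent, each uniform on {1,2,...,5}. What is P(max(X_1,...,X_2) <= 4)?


P(max <= 4) = P(all X_i <= 4) = (P(X_1 <= 4))^2
= (4/5)^2 = 16/25

16/25


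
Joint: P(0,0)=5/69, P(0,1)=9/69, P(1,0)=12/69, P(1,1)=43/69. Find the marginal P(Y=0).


P(Y=0) = P(0,0)+P(1,0) = 5/69 + 12/69 = 17/69

17/69


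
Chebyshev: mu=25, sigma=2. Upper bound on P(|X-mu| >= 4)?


k = 4/2 = 2
Chebyshev: P(|X-mu| >= k*sigma) <= 1/k^2 = 1/2^2 = 1/4

1/4


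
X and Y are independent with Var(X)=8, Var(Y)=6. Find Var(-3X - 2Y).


Independence => Cov(X,Y)=0
Var(-3X - 2Y) = (-3)^2*Var(X) + (-2)^2*Var(Y)
= 9*8 + 4*6 = 96

96


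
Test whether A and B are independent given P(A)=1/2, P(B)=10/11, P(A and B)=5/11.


P(A)*P(B) = 1/2*10/11 = 5/11
P(A∩B) = 5/11, which equals P(A)P(B), so independent

Yes, A and B are independent


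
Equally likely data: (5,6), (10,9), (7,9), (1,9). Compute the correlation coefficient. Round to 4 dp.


Cov(X,Y) = 0.5625, Var(X) = 10.6875, Var(Y) = 1.6875
rho = Cov/(sqrt(VarX)*sqrt(VarY)) = 0.1325

0.1325


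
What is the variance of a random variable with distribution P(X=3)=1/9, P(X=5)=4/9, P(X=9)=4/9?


E[X] = 59/9, E[X^2] = 433/9
Var(X) = E[X^2] - (E[X])^2 = 433/9 - (59/9)^2 = 416/81

416/81


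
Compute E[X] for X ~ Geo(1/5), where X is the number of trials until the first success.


For geometric (trials until first success), E[X] = 1/p = 1/(1/5) = 5

5


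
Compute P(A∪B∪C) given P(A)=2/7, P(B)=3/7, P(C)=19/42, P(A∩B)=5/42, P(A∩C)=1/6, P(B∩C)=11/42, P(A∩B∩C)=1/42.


P(A∪B∪C) = P(A)+P(B)+P(C) - P(AB)-P(AC)-P(BC) + P(ABC)
= 2/7+3/7+19/42 - 5/42-1/6-11/42 + 1/42
= 9/14

9/14


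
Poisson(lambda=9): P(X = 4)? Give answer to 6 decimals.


P(X=4) = e^(-9) * 9^4 / 4!
≈ 0.0001234098041 * 6561 / 24
≈ 0.033737

0.033737


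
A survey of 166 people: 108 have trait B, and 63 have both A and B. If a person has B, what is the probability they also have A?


P(A|B) = P(A∩B)/P(B) = (63/166)/(108/166) = 63/108 = 7/12

7/12


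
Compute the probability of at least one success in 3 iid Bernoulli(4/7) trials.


P(at least one) = 1 - P(none)
P(none) = (1 - 4/7)^3 = (3/7)^3 = 27/343
P(at least one) = 1 - 27/343 = 316/343

316/343


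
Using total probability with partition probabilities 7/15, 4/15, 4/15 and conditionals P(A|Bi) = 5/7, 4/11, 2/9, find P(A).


P(A) = P(A|B1)P(B1) + P(A|B2)P(B2) + P(A|B3)P(B3)
= 5/7*7/15 + 4/11*4/15 + 2/9*4/15
= 1/3 + 16/165 + 8/135 = 727/1485

727/1485


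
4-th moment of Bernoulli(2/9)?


For Bernoulli: X in {0,1}
E[X^4] = 0^4*(1-2/9) + 1^4*2/9 = 2/9

2/9


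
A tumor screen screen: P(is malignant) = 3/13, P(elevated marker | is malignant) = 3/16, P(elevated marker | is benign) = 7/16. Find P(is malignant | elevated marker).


P(A) = P(A|B)P(B) + P(A|B')P(B') = 3/16*3/13 + 7/16*10/13 = 79/208
P(B|A) = P(A|B)P(B)/P(A) = (9/208)/(79/208) = 9/79

9/79


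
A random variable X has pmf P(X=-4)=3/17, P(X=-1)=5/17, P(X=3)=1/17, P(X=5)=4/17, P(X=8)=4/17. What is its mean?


E[X] = sum(x * P(x))
= -4*3/17 - 1*5/17 + 3*1/17 + 5*4/17 + 8*4/17
= 38/17

38/17


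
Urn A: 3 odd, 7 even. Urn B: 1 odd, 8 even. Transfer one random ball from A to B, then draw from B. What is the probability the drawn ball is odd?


P(transfer odd) = 3/10; P(transfer even) = 7/10
If odd transferred: Urn II has 2 odd of 10, so P(odd|odd moved) = 1/5
If even transferred: Urn II has 1 odd of 10, so P(odd|even moved) = 1/10
By total probability: P(odd) = 3/10*1/5 + 7/10*1/10 = 13/100

13/100


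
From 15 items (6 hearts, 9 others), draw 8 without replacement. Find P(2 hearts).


P(X=2) = C(6,2)*C(9,6) / C(15,8)
= 15*84 / 6435
= 1260/6435 = 28/143

28/143


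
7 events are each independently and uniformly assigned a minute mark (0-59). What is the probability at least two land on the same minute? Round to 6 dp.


P(all different) = prod((60-i)/60 for i=0..6) = 0.695331
P(at least one match) = 1 - 0.695331 = 0.304669

0.304669


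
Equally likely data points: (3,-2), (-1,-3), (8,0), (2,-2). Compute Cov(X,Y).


E[X]=3, E[Y]=-7/4, E[XY]=-7/4
Cov(X,Y) = E[XY] - E[X]E[Y] = -7/4 - 3*-7/4 = 7/2

7/2


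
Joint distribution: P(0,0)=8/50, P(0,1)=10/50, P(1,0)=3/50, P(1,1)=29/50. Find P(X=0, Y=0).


Read from table: P(X=0, Y=0) = 8/50 = 4/25

4/25


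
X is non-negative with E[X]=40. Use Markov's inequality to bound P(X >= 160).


Markov: P(X >= a) <= E[X]/a
P(X >= 160) <= 40/160 = 1/4

1/4


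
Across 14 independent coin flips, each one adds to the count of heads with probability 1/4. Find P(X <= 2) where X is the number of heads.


P(X<=2) = P(X=0) + P(X=1) + P(X=2)
= 4782969/268435456 + 11160261/134217728 + 48361131/268435456
= 37732311/134217728

37732311/134217728


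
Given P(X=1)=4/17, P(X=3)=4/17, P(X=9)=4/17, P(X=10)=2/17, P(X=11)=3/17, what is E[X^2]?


E[X^2] = sum(g(x)*P(x))
= 1*4/17 + 9*4/17 + 81*4/17 + 100*2/17 + 121*3/17
= 927/17

927/17


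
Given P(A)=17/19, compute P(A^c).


P(A') = 1 - P(A) = 1 - 17/19 = 2/19

2/19


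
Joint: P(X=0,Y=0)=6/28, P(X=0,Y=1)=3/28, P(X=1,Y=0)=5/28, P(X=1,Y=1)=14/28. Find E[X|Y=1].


P(Y=1) = 17/28
E[X|Y=1] = (0*3 + 1*14)/17 = 14/17

14/17


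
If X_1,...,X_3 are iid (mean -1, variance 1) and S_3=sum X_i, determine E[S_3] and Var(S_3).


E[S_n] = n*mu = 3*-1 = -3
Var(S_n) = n*sigma^2 = 3*1 = 3

E[S_3]=-3, Var(S_3)=3


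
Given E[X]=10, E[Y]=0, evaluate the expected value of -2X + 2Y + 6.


E[-2X + 2Y + 6] = -2*E[X] + 2*E[Y] + 6
= (-2)*(10) + (2)*(0) + (6)
= -20 + 0 + 6 = -14

-14


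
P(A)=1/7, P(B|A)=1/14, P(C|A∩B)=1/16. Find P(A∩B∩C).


P(A∩B∩C) = P(A) * P(B|A) * P(C|A∩B)
= 1/7 * 1/14 * 1/16
= 1/98 * 1/16 = 1/1568

1/1568


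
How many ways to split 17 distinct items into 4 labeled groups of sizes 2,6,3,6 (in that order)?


17! = 355687428096000
Denominator: 2!=2 * 6!=720 * 3!=6 * 6!=720
Coefficient = 355687428096000 / 6220800 = 57177120

57177120


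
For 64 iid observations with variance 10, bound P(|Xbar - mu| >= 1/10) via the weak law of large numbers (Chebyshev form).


Var(Xbar) = Var(X)/n = 10/64
Chebyshev: P(|Xbar-mu| >= 1/10) <= Var(Xbar)/(1/10)^2 = (5/32)/(1/100) = 125/8
Bound exceeds 1, so trivial bound: 1

1


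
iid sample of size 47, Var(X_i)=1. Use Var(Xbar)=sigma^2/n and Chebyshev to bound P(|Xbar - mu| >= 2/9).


Var(Xbar) = Var(X)/n = 1/47
Chebyshev: P(|Xbar-mu| >= 2/9) <= Var(Xbar)/(2/9)^2 = (1/47)/(4/81) = 81/188

81/188


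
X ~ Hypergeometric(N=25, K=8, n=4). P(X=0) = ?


P(X=0) = C(8,0)*C(17,4) / C(25,4)
= 1*2380 / 12650
= 2380/12650 = 238/1265

238/1265


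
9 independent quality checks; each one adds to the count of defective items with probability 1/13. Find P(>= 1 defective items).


P(at least one) = 1 - P(none)
P(none) = (1 - 1/13)^9 = (12/13)^9 = 5159780352/10604499373
P(at least one) = 1 - 5159780352/10604499373 = 5444719021/10604499373

5444719021/10604499373


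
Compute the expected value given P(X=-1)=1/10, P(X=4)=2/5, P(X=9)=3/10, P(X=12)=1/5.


E[X] = sum(x * P(x))
= -1*1/10 + 4*2/5 + 9*3/10 + 12*1/5
= 33/5

33/5


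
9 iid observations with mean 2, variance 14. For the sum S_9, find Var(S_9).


By independence, Var(S_n) = n*Var(X_1) = 9*14 = 126

126


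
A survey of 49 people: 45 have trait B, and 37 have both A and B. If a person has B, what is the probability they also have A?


P(A|B) = P(A∩B)/P(B) = (37/49)/(45/49) = 37/45

37/45


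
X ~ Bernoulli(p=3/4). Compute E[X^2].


For Bernoulli: X in {0,1}
E[X^2] = 0^2*(1-3/4) + 1^2*3/4 = 3/4

3/4


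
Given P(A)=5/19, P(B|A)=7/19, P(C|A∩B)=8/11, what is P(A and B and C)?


P(A∩B∩C) = P(A) * P(B|A) * P(C|A∩B)
= 5/19 * 7/19 * 8/11
= 35/361 * 8/11 = 280/3971

280/3971


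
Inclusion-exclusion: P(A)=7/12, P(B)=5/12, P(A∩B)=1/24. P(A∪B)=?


P(A∪B) = P(A) + P(B) - P(A∩B)
= 7/12 + 5/12 - 1/24 = 23/24

23/24


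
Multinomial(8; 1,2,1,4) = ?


8! = 40320
Denominator: 1!=1 * 2!=2 * 1!=1 * 4!=24
Coefficient = 40320 / 48 = 840

840


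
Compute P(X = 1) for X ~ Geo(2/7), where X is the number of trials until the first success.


P(X=1) = (1-p)^0 * p = (5/7)^0 * 2/7
= 1 * 2/7 = 2/7

2/7


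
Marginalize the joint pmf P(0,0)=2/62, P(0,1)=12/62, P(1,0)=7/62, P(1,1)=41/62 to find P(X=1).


P(X=1) = P(1,0)+P(1,1) = 7/62 + 41/62 = 48/62 = 24/31

24/31


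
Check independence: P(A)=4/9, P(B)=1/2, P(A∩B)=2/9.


P(A)*P(B) = 4/9*1/2 = 2/9
P(A∩B) = 2/9, which equals P(A)P(B), so independent

Yes, A and B are independent


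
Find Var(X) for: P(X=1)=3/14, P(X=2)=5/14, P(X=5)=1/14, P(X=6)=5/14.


E[X] = 24/7, E[X^2] = 114/7
Var(X) = E[X^2] - (E[X])^2 = 114/7 - (24/7)^2 = 222/49

222/49


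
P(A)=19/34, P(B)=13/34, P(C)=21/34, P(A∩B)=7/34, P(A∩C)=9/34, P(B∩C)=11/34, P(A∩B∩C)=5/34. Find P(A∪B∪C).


P(A∪B∪C) = P(A)+P(B)+P(C) - P(AB)-P(AC)-P(BC) + P(ABC)
= 19/34+13/34+21/34 - 7/34-9/34-11/34 + 5/34
= 31/34

31/34


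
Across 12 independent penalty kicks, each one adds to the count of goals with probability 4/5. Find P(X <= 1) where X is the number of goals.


P(X<=1) = P(X=0) + P(X=1)
= 1/244140625 + 48/244140625
= 49/244140625

49/244140625


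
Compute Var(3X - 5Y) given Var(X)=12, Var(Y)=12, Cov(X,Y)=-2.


Var(3X - 5Y) = 3^2*Var(X) + (-5)^2*Var(Y) + 2*3*(-5)*Cov(X,Y)
= 9*12 + 25*12 - 30*(-2)
= 108 + 300 + 60 = 468

468


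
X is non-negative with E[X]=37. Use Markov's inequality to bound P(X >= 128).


Markov: P(X >= a) <= E[X]/a
P(X >= 128) <= 37/128

37/128


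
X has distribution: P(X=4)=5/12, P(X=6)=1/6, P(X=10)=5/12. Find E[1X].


E[1X] = sum(g(x)*P(x))
= 4*5/12 + 6*1/6 + 10*5/12
= 41/6

41/6


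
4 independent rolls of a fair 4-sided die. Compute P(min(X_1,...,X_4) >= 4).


P(min >= 4) = P(all X_i >= 4) = (P(X_1 >= 4))^4
= (1/4)^4 = 1/256

1/256


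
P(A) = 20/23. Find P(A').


P(A') = 1 - P(A) = 1 - 20/23 = 3/23

3/23


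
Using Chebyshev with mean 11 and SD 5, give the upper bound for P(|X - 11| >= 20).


k = 20/5 = 4
Chebyshev: P(|X-mu| >= k*sigma) <= 1/k^2 = 1/4^2 = 1/16

1/16


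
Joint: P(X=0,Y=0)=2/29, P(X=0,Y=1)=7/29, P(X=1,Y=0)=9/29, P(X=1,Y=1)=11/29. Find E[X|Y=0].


P(Y=0) = 11/29
E[X|Y=0] = (0*2 + 1*9)/11 = 9/11

9/11


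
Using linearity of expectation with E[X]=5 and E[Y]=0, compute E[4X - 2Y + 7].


E[4X - 2Y + 7] = 4*E[X] - 2*E[Y] + 7
= (4)*(5) + (-2)*(0) + (7)
= 20 + 0 + 7 = 27

27


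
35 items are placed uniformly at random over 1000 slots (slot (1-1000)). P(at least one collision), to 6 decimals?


P(all different) = prod((1000-i)/1000 for i=0..34) = 0.547735
P(at least one match) = 1 - 0.547735 = 0.452265

0.452265


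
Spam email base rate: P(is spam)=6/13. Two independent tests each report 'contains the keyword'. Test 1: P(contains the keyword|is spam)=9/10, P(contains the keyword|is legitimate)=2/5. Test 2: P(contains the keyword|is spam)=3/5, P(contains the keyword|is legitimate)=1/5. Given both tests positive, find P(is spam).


After test 1: P(+) = 9/10*6/13 + 2/5*7/13 = 41/65
P(B|+) = (27/65)/(41/65) = 27/41
After test 2 (use post1 as new prior): P(+) = 3/5*27/41 + 1/5*14/41 = 19/41
P(B|+,+) = (81/205)/(19/41) = 81/95

81/95


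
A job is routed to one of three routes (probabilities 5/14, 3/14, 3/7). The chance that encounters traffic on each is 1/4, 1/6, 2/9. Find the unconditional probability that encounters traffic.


P(A) = P(A|B1)P(B1) + P(A|B2)P(B2) + P(A|B3)P(B3)
= 1/4*5/14 + 1/6*3/14 + 2/9*3/7
= 5/56 + 1/28 + 2/21 = 37/168

37/168


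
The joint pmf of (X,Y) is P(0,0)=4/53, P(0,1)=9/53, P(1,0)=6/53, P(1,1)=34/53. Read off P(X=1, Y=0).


Read from table: P(X=1, Y=0) = 6/53

6/53


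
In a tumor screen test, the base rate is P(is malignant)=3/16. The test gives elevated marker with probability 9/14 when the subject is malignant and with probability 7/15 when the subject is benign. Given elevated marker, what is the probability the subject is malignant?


P(A) = P(A|B)P(B) + P(A|B')P(B') = 9/14*3/16 + 7/15*13/16 = 1679/3360
P(B|A) = P(A|B)P(B)/P(A) = (27/224)/(1679/3360) = 405/1679

405/1679
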